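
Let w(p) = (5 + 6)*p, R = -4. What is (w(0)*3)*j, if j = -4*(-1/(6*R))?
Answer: 0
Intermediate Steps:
w(p) = 11*p
j = -⅙ (j = -4/(-4*(-1)*6) = -4/(4*6) = -4/24 = -4*1/24 = -⅙ ≈ -0.16667)
(w(0)*3)*j = ((11*0)*3)*(-⅙) = (0*3)*(-⅙) = 0*(-⅙) = 0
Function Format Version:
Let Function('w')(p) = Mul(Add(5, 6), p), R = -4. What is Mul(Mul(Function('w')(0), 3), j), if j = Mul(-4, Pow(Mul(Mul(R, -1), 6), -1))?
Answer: 0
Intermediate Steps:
Function('w')(p) = Mul(11, p)
j = Rational(-1, 6) (j = Mul(-4, Pow(Mul(Mul(-4, -1), 6), -1)) = Mul(-4, Pow(Mul(4, 6), -1)) = Mul(-4, Pow(24, -1)) = Mul(-4, Rational(1, 24)) = Rational(-1, 6) ≈ -0.16667)
Mul(Mul(Function('w')(0), 3), j) = Mul(Mul(Mul(11, 0), 3), Rational(-1, 6)) = Mul(Mul(0, 3), Rational(-1, 6)) = Mul(0, Rational(-1, 6)) = 0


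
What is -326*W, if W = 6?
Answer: -1956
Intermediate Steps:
-326*W = -326*6 = -1956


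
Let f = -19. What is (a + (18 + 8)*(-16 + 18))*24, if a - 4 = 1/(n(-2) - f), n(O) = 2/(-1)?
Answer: 22872/17 ≈ 1345.4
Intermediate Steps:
n(O) = -2 (n(O) = 2*(-1) = -2)
a = 69/17 (a = 4 + 1/(-2 - 1*(-19)) = 4 + 1/(-2 + 19) = 4 + 1/17 = 69/17 ≈ 4.0588)
(a + (18 + 8)*(-16 + 18))*24 = (69/17 + (18 + 8)*(-16 + 18))*24 = (69/17 + 26*2)*24 = (69/17 + 52)*24 = (953/17)*24 = 22872/17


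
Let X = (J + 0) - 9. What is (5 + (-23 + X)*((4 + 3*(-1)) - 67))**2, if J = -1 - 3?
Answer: 5669161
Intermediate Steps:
J = -4
X = -13 (X = (-4 + 0) - 9 = -4 - 9 = -13)
(5 + (-23 + X)*((4 + 3*(-1)) - 67))**2 = (5 + (-23 - 13)*((4 + 3*(-1)) - 67))**2 = (5 - 36*((4 - 3) - 67))**2 = (5 - 36*(1 - 67))**2 = (5 - 36*(-66))**2 = (5 + 2376)**2 = 2381**2 = 5669161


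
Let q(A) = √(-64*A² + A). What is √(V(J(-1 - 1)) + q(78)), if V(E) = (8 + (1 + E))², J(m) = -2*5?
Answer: √(1 + I*√389298) ≈ 17.677 + 17.648*I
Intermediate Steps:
q(A) = √(A - 64*A²)
J(m) = -10
V(E) = (9 + E)²
√(V(J(-1 - 1)) + q(78)) = √((9 - 10)² + √(78*(1 - 64*78))) = √((-1)² + √(78*(1 - 4992))) = √(1 + √(78*(-4991))) = √(1 + √(-389298)) = √(1 + I*√389298)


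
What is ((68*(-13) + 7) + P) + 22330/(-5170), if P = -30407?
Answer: -1470551/47 ≈ -31288.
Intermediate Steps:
((68*(-13) + 7) + P) + 22330/(-5170) = ((68*(-13) + 7) - 30407) + 22330/(-5170) = ((-884 + 7) - 30407) + 22330*(-1/5170) = (-877 - 30407) - 203/47 = -31284 - 203/47 = -1470551/47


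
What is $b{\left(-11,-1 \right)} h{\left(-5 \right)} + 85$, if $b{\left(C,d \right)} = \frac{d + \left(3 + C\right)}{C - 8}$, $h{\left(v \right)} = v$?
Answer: $\frac{1570}{19} \approx 82.632$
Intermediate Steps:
$b{\left(C,d \right)} = \frac{3 + C + d}{-8 + C}$
$b{\left(-11,-1 \right)} h{\left(-5 \right)} + 85 = \frac{3 - 11 - 1}{-8 - 11} \left(-5\right) + 85 = \frac{1}{-19} \left(-9\right) \left(-5\right) + 85 = \left(- \frac{1}{19}\right) \left(-9\right) \left(-5\right) + 85 = \frac{9}{19} \left(-5\right) + 85 = - \frac{45}{19} + 85 = \frac{1570}{19}$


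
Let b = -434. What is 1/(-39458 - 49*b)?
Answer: -1/18192 ≈ -5.4969e-5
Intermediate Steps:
1/(-39458 - 49*b) = 1/(-39458 - 49*(-434)) = 1/(-39458 + 21266) = 1/(-18192) = -1/18192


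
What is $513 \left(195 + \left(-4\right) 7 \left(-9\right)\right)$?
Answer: $229311$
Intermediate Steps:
$513 \left(195 + \left(-4\right) 7 \left(-9\right)\right) = 513 \left(195 - -252\right) = 513 \left(195 + 252\right) = 513 \cdot 447 = 229311$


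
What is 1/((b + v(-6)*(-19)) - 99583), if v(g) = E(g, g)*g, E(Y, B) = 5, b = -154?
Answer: -1/99167 ≈ -1.0084e-5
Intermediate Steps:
v(g) = 5*g
1/((b + v(-6)*(-19)) - 99583) = 1/((-154 + (5*(-6))*(-19)) - 99583) = 1/((-154 - 30*(-19)) - 99583) = 1/((-154 + 570) - 99583) = 1/(416 - 99583) = 1/(-99167) = -1/99167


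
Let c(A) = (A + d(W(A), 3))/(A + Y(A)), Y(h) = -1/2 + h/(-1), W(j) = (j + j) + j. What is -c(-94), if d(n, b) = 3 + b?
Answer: -176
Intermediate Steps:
W(j) = 3*j (W(j) = 2*j + j = 3*j)
Y(h) = -1/2 - h (Y(h) = -1*1/2 + h*(-1) = -1/2 - h)
c(A) = -12 - 2*A (c(A) = (A + (3 + 3))/(A + (-1/2 - A)) = (A + 6)/(-1/2) = (6 + A)*(-2) = -12 - 2*A)
-c(-94) = -(-12 - 2*(-94)) = -(-12 + 188) = -1*176 = -176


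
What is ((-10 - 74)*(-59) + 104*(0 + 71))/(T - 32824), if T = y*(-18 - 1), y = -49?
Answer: -12340/31893 ≈ -0.38692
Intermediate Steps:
T = 931 (T = -49*(-18 - 1) = -49*(-19) = 931)
((-10 - 74)*(-59) + 104*(0 + 71))/(T - 32824) = ((-10 - 74)*(-59) + 104*(0 + 71))/(931 - 32824) = (-84*(-59) + 104*71)/(-31893) = (4956 + 7384)*(-1/31893) = 12340*(-1/31893) = -12340/31893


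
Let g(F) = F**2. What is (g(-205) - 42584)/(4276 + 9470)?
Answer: -559/13746 ≈ -0.040666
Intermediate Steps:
(g(-205) - 42584)/(4276 + 9470) = ((-205)**2 - 42584)/(4276 + 9470) = (42025 - 42584)/13746 = -559*1/13746 = -559/13746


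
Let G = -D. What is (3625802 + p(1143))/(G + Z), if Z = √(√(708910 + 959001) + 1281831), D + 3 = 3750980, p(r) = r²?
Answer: -4932251/(3750977 - √(1281831 + 7*√34039)) ≈ -1.3153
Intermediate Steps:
D = 3750977 (D = -3 + 3750980 = 3750977)
G = -3750977 (G = -1*3750977 = -3750977)
Z = √(1281831 + 7*√34039) (Z = √(√1667911 + 1281831) = √(7*√34039 + 1281831) = √(1281831 + 7*√34039) ≈ 1132.8)
(3625802 + p(1143))/(G + Z) = (3625802 + 1143²)/(-3750977 + √(1281831 + 7*√34039)) = (3625802 + 1306449)/(-3750977 + √(1281831 + 7*√34039)) = 4932251/(-3750977 + √(1281831 + 7*√34039))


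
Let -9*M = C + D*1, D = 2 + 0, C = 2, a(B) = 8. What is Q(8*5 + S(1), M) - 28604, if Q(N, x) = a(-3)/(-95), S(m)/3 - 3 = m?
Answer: -2717388/95 ≈ -28604.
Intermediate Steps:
D = 2
S(m) = 9 + 3*m
M = -4/9 (M = -(2 + 2*1)/9 = -(2 + 2)/9 = -1/9*4 = -4/9 ≈ -0.44444)
Q(N, x) = -8/95 (Q(N, x) = 8/(-95) = 8*(-1/95) = -8/95)
Q(8*5 + S(1), M) - 28604 = -8/95 - 28604 = -2717388/95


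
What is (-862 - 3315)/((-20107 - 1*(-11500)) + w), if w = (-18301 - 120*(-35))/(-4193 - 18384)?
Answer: 94304129/194306138 ≈ 0.48534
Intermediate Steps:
w = 14101/22577 (w = (-18301 + 4200)/(-22577) = -14101*(-1/22577) = 14101/22577 ≈ 0.62457)
(-862 - 3315)/((-20107 - 1*(-11500)) + w) = (-862 - 3315)/((-20107 - 1*(-11500)) + 14101/22577) = -4177/((-20107 + 11500) + 14101/22577) = -4177/(-8607 + 14101/22577) = -4177/(-194306138/22577) = -4177*(-22577/194306138) = 94304129/194306138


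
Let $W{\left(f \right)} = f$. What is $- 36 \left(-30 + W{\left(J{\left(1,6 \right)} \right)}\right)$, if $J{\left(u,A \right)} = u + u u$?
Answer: $1008$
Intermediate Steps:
$J{\left(u,A \right)} = u + u^{2}$
$- 36 \left(-30 + W{\left(J{\left(1,6 \right)} \right)}\right) = - 36 \left(-30 + 1 \left(1 + 1\right)\right) = - 36 \left(-30 + 1 \cdot 2\right) = - 36 \left(-30 + 2\right) = \left(-36\right) \left(-28\right) = 1008$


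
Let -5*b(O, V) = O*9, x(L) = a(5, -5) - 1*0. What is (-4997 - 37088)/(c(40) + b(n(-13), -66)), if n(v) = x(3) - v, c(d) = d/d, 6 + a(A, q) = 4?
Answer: 210425/94 ≈ 2238.6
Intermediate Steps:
a(A, q) = -2 (a(A, q) = -6 + 4 = -2)
x(L) = -2 (x(L) = -2 - 1*0 = -2 + 0 = -2)
c(d) = 1
n(v) = -2 - v
b(O, V) = -9*O/5 (b(O, V) = -O*9/5 = -9*O/5)
(-4997 - 37088)/(c(40) + b(n(-13), -66)) = (-4997 - 37088)/(1 - 9*(-2 - 1*(-13))/5) = -42085/(1 - 9*(-2 + 13)/5) = -42085/(1 - 9/5*11) = -42085/(1 - 99/5) = -42085/(-94/5) = -42085*(-5/94) = 210425/94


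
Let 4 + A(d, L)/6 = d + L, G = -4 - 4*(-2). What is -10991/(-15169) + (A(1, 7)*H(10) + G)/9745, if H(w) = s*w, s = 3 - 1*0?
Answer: 118089651/147821905 ≈ 0.79886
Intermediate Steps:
G = 4 (G = -4 + 8 = 4)
s = 3 (s = 3 + 0 = 3)
A(d, L) = -24 + 6*L + 6*d (A(d, L) = -24 + 6*(d + L) = -24 + 6*(L + d) = -24 + (6*L + 6*d) = -24 + 6*L + 6*d)
H(w) = 3*w
-10991/(-15169) + (A(1, 7)*H(10) + G)/9745 = -10991/(-15169) + ((-24 + 6*7 + 6*1)*(3*10) + 4)/9745 = -10991*(-1/15169) + ((-24 + 42 + 6)*30 + 4)*(1/9745) = 10991/15169 + (24*30 + 4)*(1/9745) = 10991/15169 + (720 + 4)*(1/9745) = 10991/15169 + 724*(1/9745) = 10991/15169 + 724/9745 = 118089651/147821905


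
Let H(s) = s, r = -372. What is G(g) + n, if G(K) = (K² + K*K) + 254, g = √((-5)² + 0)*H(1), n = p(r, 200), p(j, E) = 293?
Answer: 597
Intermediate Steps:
n = 293
g = 5 (g = √((-5)² + 0)*1 = √(25 + 0)*1 = √25*1 = 5*1 = 5)
G(K) = 254 + 2*K² (G(K) = (K² + K²) + 254 = 2*K² + 254 = 254 + 2*K²)
G(g) + n = (254 + 2*5²) + 293 = (254 + 2*25) + 293 = (254 + 50) + 293 = 304 + 293 = 597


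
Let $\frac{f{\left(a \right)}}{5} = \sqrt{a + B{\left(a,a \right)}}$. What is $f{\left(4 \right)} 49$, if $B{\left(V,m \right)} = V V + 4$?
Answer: $490 \sqrt{6} \approx 1200.3$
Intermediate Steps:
$B{\left(V,m \right)} = 4 + V^{2}$ ($B{\left(V,m \right)} = V^{2} + 4 = 4 + V^{2}$)
$f{\left(a \right)} = 5 \sqrt{4 + a + a^{2}}$ ($f{\left(a \right)} = 5 \sqrt{a + \left(4 + a^{2}\right)} = 5 \sqrt{4 + a + a^{2}}$)
$f{\left(4 \right)} 49 = 5 \sqrt{4 + 4 + 4^{2}} \cdot 49 = 5 \sqrt{4 + 4 + 16} \cdot 49 = 5 \sqrt{24} \cdot 49 = 5 \cdot 2 \sqrt{6} \cdot 49 = 10 \sqrt{6} \cdot 49 = 490 \sqrt{6}$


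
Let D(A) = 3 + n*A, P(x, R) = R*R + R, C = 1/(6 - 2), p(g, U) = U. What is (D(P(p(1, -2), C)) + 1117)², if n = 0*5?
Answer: 1254400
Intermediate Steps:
n = 0
C = ¼ (C = 1/4 = ¼ ≈ 0.25000)
P(x, R) = R + R² (P(x, R) = R² + R = R + R²)
D(A) = 3 (D(A) = 3 + 0*A = 3 + 0 = 3)
(D(P(p(1, -2), C)) + 1117)² = (3 + 1117)² = 1120² = 1254400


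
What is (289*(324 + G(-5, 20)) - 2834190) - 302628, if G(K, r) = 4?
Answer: -3042026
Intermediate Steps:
(289*(324 + G(-5, 20)) - 2834190) - 302628 = (289*(324 + 4) - 2834190) - 302628 = (289*328 - 2834190) - 302628 = (94792 - 2834190) - 302628 = -2739398 - 302628 = -3042026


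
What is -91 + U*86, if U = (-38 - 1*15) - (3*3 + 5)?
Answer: -5853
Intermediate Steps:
U = -67 (U = (-38 - 15) - (9 + 5) = -53 - 1*14 = -53 - 14 = -67)
-91 + U*86 = -91 - 67*86 = -91 - 5762 = -5853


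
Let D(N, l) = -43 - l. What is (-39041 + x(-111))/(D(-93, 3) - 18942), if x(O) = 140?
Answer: 38901/18988 ≈ 2.0487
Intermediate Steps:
(-39041 + x(-111))/(D(-93, 3) - 18942) = (-39041 + 140)/((-43 - 1*3) - 18942) = -38901/((-43 - 3) - 18942) = -38901/(-46 - 18942) = -38901/(-18988) = -38901*(-1/18988) = 38901/18988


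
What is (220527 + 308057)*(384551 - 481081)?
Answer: -51024213520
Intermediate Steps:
(220527 + 308057)*(384551 - 481081) = 528584*(-96530) = -51024213520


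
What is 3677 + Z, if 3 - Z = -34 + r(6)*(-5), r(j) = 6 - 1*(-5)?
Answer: 3769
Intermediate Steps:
r(j) = 11 (r(j) = 6 + 5 = 11)
Z = 92 (Z = 3 - (-34 + 11*(-5)) = 3 - (-34 - 55) = 3 - 1*(-89) = 3 + 89 = 92)
3677 + Z = 3677 + 92 = 3769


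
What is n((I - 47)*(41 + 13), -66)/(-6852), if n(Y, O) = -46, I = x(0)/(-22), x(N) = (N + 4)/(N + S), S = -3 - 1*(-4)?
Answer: 23/3426 ≈ 0.0067134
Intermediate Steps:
S = 1 (S = -3 + 4 = 1)
x(N) = (4 + N)/(1 + N) (x(N) = (N + 4)/(N + 1) = (4 + N)/(1 + N))
I = -2/11 (I = ((4 + 0)/(1 + 0))/(-22) = (4/1)*(-1/22) = (1*4)*(-1/22) = 4*(-1/22) = -2/11 ≈ -0.18182)
n((I - 47)*(41 + 13), -66)/(-6852) = -46/(-6852) = -46*(-1/6852) = 23/3426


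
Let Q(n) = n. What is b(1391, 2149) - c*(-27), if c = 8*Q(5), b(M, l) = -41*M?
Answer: -55951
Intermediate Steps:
c = 40 (c = 8*5 = 40)
b(1391, 2149) - c*(-27) = -41*1391 - 40*(-27) = -57031 - 1*(-1080) = -57031 + 1080 = -55951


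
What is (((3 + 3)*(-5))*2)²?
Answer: 3600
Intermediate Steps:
(((3 + 3)*(-5))*2)² = ((6*(-5))*2)² = (-30*2)² = (-60)² = 3600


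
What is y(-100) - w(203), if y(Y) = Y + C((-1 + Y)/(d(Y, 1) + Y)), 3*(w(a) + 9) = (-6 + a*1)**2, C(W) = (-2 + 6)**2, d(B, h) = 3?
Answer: -39034/3 ≈ -13011.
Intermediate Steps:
C(W) = 16 (C(W) = 4**2 = 16)
w(a) = -9 + (-6 + a)**2/3 (w(a) = -9 + (-6 + a*1)**2/3 = -9 + (-6 + a)**2/3)
y(Y) = 16 + Y (y(Y) = Y + 16 = 16 + Y)
y(-100) - w(203) = (16 - 100) - (-9 + (-6 + 203)**2/3) = -84 - (-9 + (1/3)*197**2) = -84 - (-9 + (1/3)*38809) = -84 - (-9 + 38809/3) = -84 - 1*38782/3 = -84 - 38782/3 = -39034/3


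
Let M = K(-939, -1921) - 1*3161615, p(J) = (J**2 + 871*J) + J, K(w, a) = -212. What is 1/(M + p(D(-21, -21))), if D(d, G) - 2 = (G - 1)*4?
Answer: -1/3229423 ≈ -3.0965e-7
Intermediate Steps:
D(d, G) = -2 + 4*G (D(d, G) = 2 + (G - 1)*4 = 2 + (-1 + G)*4 = 2 + (-4 + 4*G) = -2 + 4*G)
p(J) = J**2 + 872*J
M = -3161827 (M = -212 - 1*3161615 = -212 - 3161615 = -3161827)
1/(M + p(D(-21, -21))) = 1/(-3161827 + (-2 + 4*(-21))*(872 + (-2 + 4*(-21)))) = 1/(-3161827 + (-2 - 84)*(872 + (-2 - 84))) = 1/(-3161827 - 86*(872 - 86)) = 1/(-3161827 - 86*786) = 1/(-3161827 - 67596) = 1/(-3229423) = -1/3229423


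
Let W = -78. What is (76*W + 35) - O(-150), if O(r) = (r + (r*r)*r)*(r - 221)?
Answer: -1252186543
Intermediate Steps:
O(r) = (-221 + r)*(r + r³) (O(r) = (r + r²*r)*(-221 + r) = (r + r³)*(-221 + r) = (-221 + r)*(r + r³))
(76*W + 35) - O(-150) = (76*(-78) + 35) - (-150)*(-221 - 150 + (-150)³ - 221*(-150)²) = (-5928 + 35) - (-150)*(-221 - 150 - 3375000 - 221*22500) = -5893 - (-150)*(-221 - 150 - 3375000 - 4972500) = -5893 - (-150)*(-8347871) = -5893 - 1*1252180650 = -5893 - 1252180650 = -1252186543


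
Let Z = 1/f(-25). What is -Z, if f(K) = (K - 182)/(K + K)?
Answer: -50/207 ≈ -0.24155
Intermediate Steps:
f(K) = (-182 + K)/(2*K) (f(K) = (-182 + K)/((2*K)) = (-182 + K)*(1/(2*K)) = (-182 + K)/(2*K))
Z = 50/207 (Z = 1/((½)*(-182 - 25)/(-25)) = 1/((½)*(-1/25)*(-207)) = 1/(207/50) = 50/207 ≈ 0.24155)
-Z = -1*50/207 = -50/207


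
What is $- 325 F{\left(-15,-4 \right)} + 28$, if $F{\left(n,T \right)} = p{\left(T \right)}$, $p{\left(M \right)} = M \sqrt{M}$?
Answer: $28 + 2600 i \approx 28.0 + 2600.0 i$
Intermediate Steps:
$p{\left(M \right)} = M^{\frac{3}{2}}$
$F{\left(n,T \right)} = T^{\frac{3}{2}}$
$- 325 F{\left(-15,-4 \right)} + 28 = - 325 \left(-4\right)^{\frac{3}{2}} + 28 = - 325 \left(- 8 i\right) + 28 = 2600 i + 28 = 28 + 2600 i$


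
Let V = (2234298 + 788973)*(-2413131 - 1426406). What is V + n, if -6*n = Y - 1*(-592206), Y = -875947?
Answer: -69647764909421/6 ≈ -1.1608e+13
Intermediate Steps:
V = -11607960865527 (V = 3023271*(-3839537) = -11607960865527)
n = 283741/6 (n = -(-875947 - 1*(-592206))/6 = -(-875947 + 592206)/6 = -1/6*(-283741) = 283741/6 ≈ 47290.)
V + n = -11607960865527 + 283741/6 = -69647764909421/6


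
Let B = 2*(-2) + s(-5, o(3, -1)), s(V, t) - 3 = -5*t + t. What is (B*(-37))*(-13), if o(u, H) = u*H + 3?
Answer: -481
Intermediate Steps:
o(u, H) = 3 + H*u (o(u, H) = H*u + 3 = 3 + H*u)
s(V, t) = 3 - 4*t (s(V, t) = 3 + (-5*t + t) = 3 - 4*t)
B = -1 (B = 2*(-2) + (3 - 4*(3 - 1*3)) = -4 + (3 - 4*(3 - 3)) = -4 + (3 - 4*0) = -4 + (3 + 0) = -4 + 3 = -1)
(B*(-37))*(-13) = -1*(-37)*(-13) = 37*(-13) = -481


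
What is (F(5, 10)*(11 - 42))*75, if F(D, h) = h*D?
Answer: -116250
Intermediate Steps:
F(D, h) = D*h
(F(5, 10)*(11 - 42))*75 = ((5*10)*(11 - 42))*75 = (50*(-31))*75 = -1550*75 = -116250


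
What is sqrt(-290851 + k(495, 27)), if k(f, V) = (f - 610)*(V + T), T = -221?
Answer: 13*I*sqrt(1589) ≈ 518.21*I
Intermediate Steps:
k(f, V) = (-610 + f)*(-221 + V) (k(f, V) = (f - 610)*(V - 221) = (-610 + f)*(-221 + V))
sqrt(-290851 + k(495, 27)) = sqrt(-290851 + (134810 - 610*27 - 221*495 + 27*495)) = sqrt(-290851 + (134810 - 16470 - 109395 + 13365)) = sqrt(-290851 + 22310) = sqrt(-268541) = 13*I*sqrt(1589)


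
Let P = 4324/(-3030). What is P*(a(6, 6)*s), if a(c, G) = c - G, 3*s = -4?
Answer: 0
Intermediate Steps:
s = -4/3 (s = (⅓)*(-4) = -4/3 ≈ -1.3333)
P = -2162/1515 (P = 4324*(-1/3030) = -2162/1515 ≈ -1.4271)
P*(a(6, 6)*s) = -2162*(6 - 1*6)*(-4)/(1515*3) = -2162*(6 - 6)*(-4)/(1515*3) = -0*(-4)/3 = -2162/1515*0 = 0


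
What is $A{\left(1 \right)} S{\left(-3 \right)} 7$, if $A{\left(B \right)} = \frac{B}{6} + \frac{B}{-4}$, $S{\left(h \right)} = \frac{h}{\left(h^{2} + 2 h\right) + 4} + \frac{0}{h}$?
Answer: $\frac{1}{4} \approx 0.25$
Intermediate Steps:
$S{\left(h \right)} = \frac{h}{4 + h^{2} + 2 h}$ ($S{\left(h \right)} = \frac{h}{4 + h^{2} + 2 h} + 0 = \frac{h}{4 + h^{2} + 2 h}$)
$A{\left(B \right)} = - \frac{B}{12}$ ($A{\left(B \right)} = B \frac{1}{6} + B \left(- \frac{1}{4}\right) = \frac{B}{6} - \frac{B}{4} = - \frac{B}{12}$)
$A{\left(1 \right)} S{\left(-3 \right)} 7 = \left(- \frac{1}{12}\right) 1 \left(- \frac{3}{4 + \left(-3\right)^{2} + 2 \left(-3\right)}\right) 7 = - \frac{\left(-3\right) \frac{1}{4 + 9 - 6}}{12} \cdot 7 = - \frac{\left(-3\right) \frac{1}{7}}{12} \cdot 7 = \left(- \frac{1}{12}\right) \left(- \frac{3}{7}\right) 7 = \frac{1}{28} \cdot 7 = \frac{1}{4}$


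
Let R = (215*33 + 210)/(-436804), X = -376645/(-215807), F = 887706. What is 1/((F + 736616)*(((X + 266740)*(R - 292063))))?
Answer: -47132680414/5964332138778107305958733525 ≈ -7.9024e-18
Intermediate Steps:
X = 376645/215807 (X = -376645*(-1/215807) = 376645/215807 ≈ 1.7453)
R = -7305/436804 (R = (7095 + 210)*(-1/436804) = 7305*(-1/436804) = -7305/436804 ≈ -0.016724)
1/((F + 736616)*(((X + 266740)*(R - 292063)))) = 1/((887706 + 736616)*(((376645/215807 + 266740)*(-7305/436804 - 292063)))) = 1/(1624322*(((57564735825/215807)*(-127574293957/436804)))) = 1/(1624322*(-7343780529695598909525/94265360828)) = (1/1624322)*(-94265360828/7343780529695598909525) = -47132680414/5964332138778107305958733525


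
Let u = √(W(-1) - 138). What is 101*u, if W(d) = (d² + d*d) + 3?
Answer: 101*I*√133 ≈ 1164.8*I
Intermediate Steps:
W(d) = 3 + 2*d² (W(d) = (d² + d²) + 3 = 2*d² + 3 = 3 + 2*d²)
u = I*√133 (u = √((3 + 2*(-1)²) - 138) = √((3 + 2*1) - 138) = √((3 + 2) - 138) = √(5 - 138) = √(-133) = I*√133 ≈ 11.533*I)
101*u = 101*(I*√133) = 101*I*√133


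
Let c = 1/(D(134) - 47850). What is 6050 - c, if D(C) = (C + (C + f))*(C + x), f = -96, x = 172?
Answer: 28931099/4782 ≈ 6050.0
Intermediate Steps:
D(C) = (-96 + 2*C)*(172 + C) (D(C) = (C + (C - 96))*(C + 172) = (C + (-96 + C))*(172 + C) = (-96 + 2*C)*(172 + C))
c = 1/4782 (c = 1/((-16512 + 2*134² + 248*134) - 47850) = 1/((-16512 + 2*17956 + 33232) - 47850) = 1/((-16512 + 35912 + 33232) - 47850) = 1/(52632 - 47850) = 1/4782 ≈ 0.00020912)
6050 - c = 6050 - 1*1/4782 = 6050 - 1/4782 = 28931099/4782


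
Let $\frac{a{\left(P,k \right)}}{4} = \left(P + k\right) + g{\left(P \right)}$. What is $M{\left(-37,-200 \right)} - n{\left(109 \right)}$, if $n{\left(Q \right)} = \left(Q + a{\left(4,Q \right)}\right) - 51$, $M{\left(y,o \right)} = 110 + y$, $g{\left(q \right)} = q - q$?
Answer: $-437$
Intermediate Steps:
$g{\left(q \right)} = 0$
$a{\left(P,k \right)} = 4 P + 4 k$ ($a{\left(P,k \right)} = 4 \left(\left(P + k\right) + 0\right) = 4 \left(P + k\right) = 4 P + 4 k$)
$n{\left(Q \right)} = -35 + 5 Q$ ($n{\left(Q \right)} = \left(Q + \left(4 \cdot 4 + 4 Q\right)\right) - 51 = \left(Q + \left(16 + 4 Q\right)\right) - 51 = \left(16 + 5 Q\right) - 51 = -35 + 5 Q$)
$M{\left(-37,-200 \right)} - n{\left(109 \right)} = \left(110 - 37\right) - \left(-35 + 5 \cdot 109\right) = 73 - \left(-35 + 545\right) = 73 - 510 = -437$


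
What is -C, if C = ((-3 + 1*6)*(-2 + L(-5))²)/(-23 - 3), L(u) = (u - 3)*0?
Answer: 6/13 ≈ 0.46154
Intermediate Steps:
L(u) = 0 (L(u) = (-3 + u)*0 = 0)
C = -6/13 (C = ((-3 + 1*6)*(-2 + 0)²)/(-23 - 3) = ((-3 + 6)*(-2)²)/(-26) = (3*4)*(-1/26) = 12*(-1/26) = -6/13 ≈ -0.46154)
-C = -1*(-6/13) = 6/13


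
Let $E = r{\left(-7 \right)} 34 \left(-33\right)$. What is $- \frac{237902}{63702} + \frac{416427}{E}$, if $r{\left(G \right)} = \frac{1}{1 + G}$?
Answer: $\frac{1203761140}{541467} \approx 2223.1$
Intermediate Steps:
$E = 187$ ($E = \frac{1}{1 - 7} \cdot 34 \left(-33\right) = \frac{1}{-6} \cdot 34 \left(-33\right) = \left(- \frac{1}{6}\right) 34 \left(-33\right) = \left(- \frac{17}{3}\right) \left(-33\right) = 187$)
$- \frac{237902}{63702} + \frac{416427}{E} = - \frac{237902}{63702} + \frac{416427}{187} = \left(-237902\right) \frac{1}{63702} + 416427 \cdot \frac{1}{187} = - \frac{118951}{31851} + \frac{37857}{17} = \frac{1203761140}{541467}$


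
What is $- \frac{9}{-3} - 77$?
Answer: $-74$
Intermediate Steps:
$- \frac{9}{-3} - 77 = \left(-9\right) \left(- \frac{1}{3}\right) - 77 = 3 - 77 = -74$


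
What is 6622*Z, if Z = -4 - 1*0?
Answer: -26488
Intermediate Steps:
Z = -4 (Z = -4 + 0 = -4)
6622*Z = 6622*(-4) = -26488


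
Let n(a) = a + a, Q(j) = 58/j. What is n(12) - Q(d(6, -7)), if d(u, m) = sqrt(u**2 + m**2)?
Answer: 24 - 58*sqrt(85)/85 ≈ 17.709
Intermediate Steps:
d(u, m) = sqrt(m**2 + u**2)
n(a) = 2*a
n(12) - Q(d(6, -7)) = 2*12 - 58/(sqrt((-7)**2 + 6**2)) = 24 - 58/(sqrt(49 + 36)) = 24 - 58/(sqrt(85)) = 24 - 58*sqrt(85)/85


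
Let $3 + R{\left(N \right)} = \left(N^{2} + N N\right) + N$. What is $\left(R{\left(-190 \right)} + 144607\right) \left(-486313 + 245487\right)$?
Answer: $-52166283164$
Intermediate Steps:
$R{\left(N \right)} = -3 + N + 2 N^{2}$ ($R{\left(N \right)} = -3 + \left(\left(N^{2} + N N\right) + N\right) = -3 + \left(\left(N^{2} + N^{2}\right) + N\right) = -3 + \left(2 N^{2} + N\right) = -3 + \left(N + 2 N^{2}\right) = -3 + N + 2 N^{2}$)
$\left(R{\left(-190 \right)} + 144607\right) \left(-486313 + 245487\right) = \left(\left(-3 - 190 + 2 \left(-190\right)^{2}\right) + 144607\right) \left(-486313 + 245487\right) = \left(\left(-3 - 190 + 2 \cdot 36100\right) + 144607\right) \left(-240826\right) = \left(\left(-3 - 190 + 72200\right) + 144607\right) \left(-240826\right) = \left(72007 + 144607\right) \left(-240826\right) = 216614 \left(-240826\right) = -52166283164$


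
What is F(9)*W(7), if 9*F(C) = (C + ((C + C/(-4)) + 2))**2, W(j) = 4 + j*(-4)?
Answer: -5041/6 ≈ -840.17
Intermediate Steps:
W(j) = 4 - 4*j
F(C) = (2 + 7*C/4)**2/9 (F(C) = (C + ((C + C/(-4)) + 2))**2/9 = (C + ((C + C*(-1/4)) + 2))**2/9 = (C + ((C - C/4) + 2))**2/9 = (C + (3*C/4 + 2))**2/9 = (C + (2 + 3*C/4))**2/9 = (2 + 7*C/4)**2/9)
F(9)*W(7) = ((8 + 7*9)**2/144)*(4 - 4*7) = ((8 + 63)**2/144)*(4 - 28) = ((1/144)*71**2)*(-24) = ((1/144)*5041)*(-24) = (5041/144)*(-24) = -5041/6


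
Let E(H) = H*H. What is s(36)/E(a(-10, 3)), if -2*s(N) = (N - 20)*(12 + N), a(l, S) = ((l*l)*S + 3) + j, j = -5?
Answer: -96/22201 ≈ -0.0043241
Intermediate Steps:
a(l, S) = -2 + S*l**2 (a(l, S) = ((l*l)*S + 3) - 5 = (l**2*S + 3) - 5 = (S*l**2 + 3) - 5 = (3 + S*l**2) - 5 = -2 + S*l**2)
E(H) = H**2
s(N) = -(-20 + N)*(12 + N)/2 (s(N) = -(N - 20)*(12 + N)/2 = -(-20 + N)*(12 + N)/2)
s(36)/E(a(-10, 3)) = (120 + 4*36 - 1/2*36**2)/((-2 + 3*(-10)**2)**2) = (120 + 144 - 1/2*1296)/((-2 + 3*100)**2) = (120 + 144 - 648)/((-2 + 300)**2) = -384/(298**2) = -384/88804 = -384*1/88804 = -96/22201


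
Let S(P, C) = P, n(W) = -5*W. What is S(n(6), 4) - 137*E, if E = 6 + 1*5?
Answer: -1537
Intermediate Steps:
E = 11 (E = 6 + 5 = 11)
S(n(6), 4) - 137*E = -5*6 - 137*11 = -30 - 1507 = -1537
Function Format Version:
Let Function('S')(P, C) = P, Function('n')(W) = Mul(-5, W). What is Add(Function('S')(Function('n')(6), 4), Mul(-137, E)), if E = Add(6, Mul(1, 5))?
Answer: -1537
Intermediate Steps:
E = 11 (E = Add(6, 5) = 11)
Add(Function('S')(Function('n')(6), 4), Mul(-137, E)) = Add(Mul(-5, 6), Mul(-137, 11)) = Add(-30, -1507) = -1537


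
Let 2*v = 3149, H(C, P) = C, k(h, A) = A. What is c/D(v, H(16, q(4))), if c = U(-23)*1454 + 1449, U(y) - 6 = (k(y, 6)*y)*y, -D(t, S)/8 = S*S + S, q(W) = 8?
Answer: -4625169/2176 ≈ -2125.5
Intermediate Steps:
v = 3149/2 (v = (½)*3149 = 3149/2 ≈ 1574.5)
D(t, S) = -8*S - 8*S² (D(t, S) = -8*(S*S + S) = -8*(S² + S) = -8*(S + S²) = -8*S - 8*S²)
U(y) = 6 + 6*y² (U(y) = 6 + (6*y)*y = 6 + 6*y²)
c = 4625169 (c = (6 + 6*(-23)²)*1454 + 1449 = (6 + 6*529)*1454 + 1449 = (6 + 3174)*1454 + 1449 = 3180*1454 + 1449 = 4623720 + 1449 = 4625169)
c/D(v, H(16, q(4))) = 4625169/((-8*16*(1 + 16))) = 4625169/((-8*16*17)) = 4625169/(-2176) = 4625169*(-1/2176) = -4625169/2176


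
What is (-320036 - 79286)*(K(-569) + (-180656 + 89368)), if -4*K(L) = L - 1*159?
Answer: 36380630132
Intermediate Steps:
K(L) = 159/4 - L/4 (K(L) = -(L - 1*159)/4 = -(L - 159)/4 = -(-159 + L)/4 = 159/4 - L/4)
(-320036 - 79286)*(K(-569) + (-180656 + 89368)) = (-320036 - 79286)*((159/4 - ¼*(-569)) + (-180656 + 89368)) = -399322*((159/4 + 569/4) - 91288) = -399322*(182 - 91288) = -399322*(-91106) = 36380630132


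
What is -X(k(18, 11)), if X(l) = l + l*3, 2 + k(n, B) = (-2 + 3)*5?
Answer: -12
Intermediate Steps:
k(n, B) = 3 (k(n, B) = -2 + (-2 + 3)*5 = -2 + 1*5 = -2 + 5 = 3)
X(l) = 4*l (X(l) = l + 3*l = 4*l)
-X(k(18, 11)) = -4*3 = -1*12 = -12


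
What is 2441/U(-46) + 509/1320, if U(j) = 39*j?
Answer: -384829/394680 ≈ -0.97504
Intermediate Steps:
2441/U(-46) + 509/1320 = 2441/((39*(-46))) + 509/1320 = 2441/(-1794) + 509*(1/1320) = 2441*(-1/1794) + 509/1320 = -2441/1794 + 509/1320 = -384829/394680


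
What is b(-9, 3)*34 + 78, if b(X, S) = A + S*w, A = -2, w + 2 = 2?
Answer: 10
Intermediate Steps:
w = 0 (w = -2 + 2 = 0)
b(X, S) = -2 (b(X, S) = -2 + S*0 = -2 + 0 = -2)
b(-9, 3)*34 + 78 = -2*34 + 78 = -68 + 78 = 10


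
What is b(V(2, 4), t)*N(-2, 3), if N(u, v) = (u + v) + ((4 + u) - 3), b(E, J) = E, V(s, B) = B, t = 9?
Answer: 0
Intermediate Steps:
N(u, v) = 1 + v + 2*u (N(u, v) = (u + v) + (1 + u) = 1 + v + 2*u)
b(V(2, 4), t)*N(-2, 3) = 4*(1 + 3 + 2*(-2)) = 4*(1 + 3 - 4) = 4*0 = 0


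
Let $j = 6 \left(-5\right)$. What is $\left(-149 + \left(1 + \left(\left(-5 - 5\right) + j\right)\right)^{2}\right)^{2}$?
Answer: $1882384$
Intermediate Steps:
$j = -30$
$\left(-149 + \left(1 + \left(\left(-5 - 5\right) + j\right)\right)^{2}\right)^{2} = \left(-149 + \left(1 - 40\right)^{2}\right)^{2} = \left(-149 + \left(-39\right)^{2}\right)^{2} = \left(-149 + 1521\right)^{2} = 1372^{2} = 1882384$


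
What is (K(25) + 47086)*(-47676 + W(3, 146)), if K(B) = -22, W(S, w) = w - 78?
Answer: -2240622912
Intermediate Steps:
W(S, w) = -78 + w
(K(25) + 47086)*(-47676 + W(3, 146)) = (-22 + 47086)*(-47676 + (-78 + 146)) = 47064*(-47676 + 68) = 47064*(-47608) = -2240622912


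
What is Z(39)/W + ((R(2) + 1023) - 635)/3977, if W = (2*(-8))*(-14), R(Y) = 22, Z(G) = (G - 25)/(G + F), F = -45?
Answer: 863/9312 ≈ 0.092676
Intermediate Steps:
Z(G) = (-25 + G)/(-45 + G) (Z(G) = (G - 25)/(G - 45) = (-25 + G)/(-45 + G))
W = 224 (W = -16*(-14) = 224)
Z(39)/W + ((R(2) + 1023) - 635)/3977 = ((-25 + 39)/(-45 + 39))/224 + ((22 + 1023) - 635)/3977 = (14/(-6))*(1/224) + (1045 - 635)*(1/3977) = -⅙*14*(1/224) + 410*(1/3977) = -7/3*1/224 + 10/97 = -1/96 + 10/97 = 863/9312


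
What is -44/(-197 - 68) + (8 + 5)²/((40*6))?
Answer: 11069/12720 ≈ 0.87020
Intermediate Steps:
-44/(-197 - 68) + (8 + 5)²/((40*6)) = -44/(-265) + 13²/240 = -44*(-1/265) + 169*(1/240) = 44/265 + 169/240 = 11069/12720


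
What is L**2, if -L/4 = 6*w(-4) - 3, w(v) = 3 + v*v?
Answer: 197136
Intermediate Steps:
w(v) = 3 + v**2
L = -444 (L = -4*(6*(3 + (-4)**2) - 3) = -4*(6*(3 + 16) - 3) = -4*(6*19 - 3) = -4*(114 - 3) = -4*111 = -444)
L**2 = (-444)**2 = 197136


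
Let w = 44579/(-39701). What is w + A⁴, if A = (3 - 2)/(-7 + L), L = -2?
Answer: -292443118/260478261 ≈ -1.1227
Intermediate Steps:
A = -⅑ (A = (3 - 2)/(-7 - 2) = 1/(-9) = 1*(-⅑) = -⅑ ≈ -0.11111)
w = -44579/39701 (w = 44579*(-1/39701) = -44579/39701 ≈ -1.1229)
w + A⁴ = -44579/39701 + (-⅑)⁴ = -44579/39701 + 1/6561 = -292443118/260478261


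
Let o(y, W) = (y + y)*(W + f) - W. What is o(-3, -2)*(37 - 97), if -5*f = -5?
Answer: -480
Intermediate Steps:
f = 1 (f = -1/5*(-5) = 1)
o(y, W) = -W + 2*y*(1 + W) (o(y, W) = (y + y)*(W + 1) - W = (2*y)*(1 + W) - W = 2*y*(1 + W) - W = -W + 2*y*(1 + W))
o(-3, -2)*(37 - 97) = (-1*(-2) + 2*(-3) + 2*(-2)*(-3))*(37 - 97) = (2 - 6 + 12)*(-60) = 8*(-60) = -480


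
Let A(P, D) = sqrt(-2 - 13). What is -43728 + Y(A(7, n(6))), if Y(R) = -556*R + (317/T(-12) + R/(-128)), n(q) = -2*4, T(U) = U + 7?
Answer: -218957/5 - 71169*I*sqrt(15)/128 ≈ -43791.0 - 2153.4*I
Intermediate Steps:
T(U) = 7 + U
n(q) = -8
A(P, D) = I*sqrt(15) (A(P, D) = sqrt(-15) = I*sqrt(15))
Y(R) = -317/5 - 71169*R/128 (Y(R) = -556*R + (317/(7 - 12) + R/(-128)) = -556*R + (317/(-5) + R*(-1/128)) = -556*R + (317*(-1/5) - R/128) = -556*R + (-317/5 - R/128) = -317/5 - 71169*R/128)
-43728 + Y(A(7, n(6))) = -43728 + (-317/5 - 71169*I*sqrt(15)/128) = -218957/5 - 71169*I*sqrt(15)/128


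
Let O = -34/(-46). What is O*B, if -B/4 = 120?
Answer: -8160/23 ≈ -354.78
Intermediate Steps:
O = 17/23 (O = -34*(-1/46) = 17/23 ≈ 0.73913)
B = -480 (B = -4*120 = -480)
O*B = (17/23)*(-480) = -8160/23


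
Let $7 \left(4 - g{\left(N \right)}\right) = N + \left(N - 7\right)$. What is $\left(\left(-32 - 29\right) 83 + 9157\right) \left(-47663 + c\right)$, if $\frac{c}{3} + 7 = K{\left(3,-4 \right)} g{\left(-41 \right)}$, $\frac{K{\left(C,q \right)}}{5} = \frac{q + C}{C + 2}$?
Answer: $- \frac{1367965066}{7} \approx -1.9542 \cdot 10^{8}$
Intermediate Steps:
$K{\left(C,q \right)} = \frac{5 \left(C + q\right)}{2 + C}$ ($K{\left(C,q \right)} = 5 \frac{q + C}{C + 2} = 5 \frac{C + q}{2 + C} = \frac{5 \left(C + q\right)}{2 + C}$)
$g{\left(N \right)} = 5 - \frac{2 N}{7}$ ($g{\left(N \right)} = 4 - \frac{N + \left(N - 7\right)}{7} = 4 - \frac{N + \left(-7 + N\right)}{7} = 4 - \frac{-7 + 2 N}{7} = 4 - \left(-1 + \frac{2 N}{7}\right) = 5 - \frac{2 N}{7}$)
$c = - \frac{498}{7}$ ($c = -21 + 3 \frac{5 \left(3 - 4\right)}{2 + 3} \left(5 - - \frac{82}{7}\right) = -21 + 3 \cdot 5 \cdot \frac{1}{5} \left(-1\right) \left(5 + \frac{82}{7}\right) = -21 + 3 \cdot 5 \cdot \frac{1}{5} \left(-1\right) \frac{117}{7} = -21 + 3 \left(\left(-1\right) \frac{117}{7}\right) = -21 + 3 \left(- \frac{117}{7}\right) = -21 - \frac{351}{7} = - \frac{498}{7} \approx -71.143$)
$\left(\left(-32 - 29\right) 83 + 9157\right) \left(-47663 + c\right) = \left(\left(-32 - 29\right) 83 + 9157\right) \left(-47663 - \frac{498}{7}\right) = \left(\left(-61\right) 83 + 9157\right) \left(- \frac{334139}{7}\right) = \left(-5063 + 9157\right) \left(- \frac{334139}{7}\right) = 4094 \left(- \frac{334139}{7}\right) = - \frac{1367965066}{7}$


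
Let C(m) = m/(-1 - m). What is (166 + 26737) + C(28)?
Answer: 780159/29 ≈ 26902.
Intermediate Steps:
(166 + 26737) + C(28) = (166 + 26737) - 1*28/(1 + 28) = 26903 - 1*28/29 = 26903 - 1*28*1/29 = 26903 - 28/29 = 780159/29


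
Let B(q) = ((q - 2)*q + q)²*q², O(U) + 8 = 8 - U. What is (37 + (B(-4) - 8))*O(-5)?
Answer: 32145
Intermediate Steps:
O(U) = -U (O(U) = -8 + (8 - U) = -U)
B(q) = q²*(q + q*(-2 + q))² (B(q) = ((-2 + q)*q + q)²*q² = (q*(-2 + q) + q)²*q² = (q + q*(-2 + q))²*q² = q²*(q + q*(-2 + q))²)
(37 + (B(-4) - 8))*O(-5) = (37 + ((-4)⁴*(-1 - 4)² - 8))*(-1*(-5)) = (37 + (256*(-5)² - 8))*5 = (37 + (256*25 - 8))*5 = (37 + (6400 - 8))*5 = (37 + 6392)*5 = 6429*5 = 32145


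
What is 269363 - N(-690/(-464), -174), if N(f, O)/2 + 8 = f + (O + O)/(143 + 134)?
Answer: 8655671199/32132 ≈ 2.6938e+5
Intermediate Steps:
N(f, O) = -16 + 2*f + 4*O/277 (N(f, O) = -16 + 2*(f + (O + O)/(143 + 134)) = -16 + 2*(f + (2*O)/277) = -16 + 2*(f + (2*O)*(1/277)) = -16 + 2*(f + 2*O/277) = -16 + (2*f + 4*O/277) = -16 + 2*f + 4*O/277)
269363 - N(-690/(-464), -174) = 269363 - (-16 + 2*(-690/(-464)) + (4/277)*(-174)) = 269363 - (-16 + 2*(-690*(-1/464)) - 696/277) = 269363 - (-16 + 2*(345/232) - 696/277) = 269363 - (-16 + 345/116 - 696/277) = 269363 - 1*(-499283/32132) = 269363 + 499283/32132 = 8655671199/32132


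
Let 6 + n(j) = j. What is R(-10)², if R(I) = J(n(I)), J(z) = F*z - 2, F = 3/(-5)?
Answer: 1444/25 ≈ 57.760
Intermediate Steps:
F = -⅗ (F = 3*(-⅕) = -⅗ ≈ -0.60000)
n(j) = -6 + j
J(z) = -2 - 3*z/5 (J(z) = -3*z/5 - 2 = -2 - 3*z/5)
R(I) = 8/5 - 3*I/5 (R(I) = -2 - 3*(-6 + I)/5 = -2 + (18/5 - 3*I/5) = 8/5 - 3*I/5)
R(-10)² = (8/5 - ⅗*(-10))² = (8/5 + 6)² = (38/5)² = 1444/25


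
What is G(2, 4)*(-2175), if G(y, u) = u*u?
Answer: -34800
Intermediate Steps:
G(y, u) = u²
G(2, 4)*(-2175) = 4²*(-2175) = 16*(-2175) = -34800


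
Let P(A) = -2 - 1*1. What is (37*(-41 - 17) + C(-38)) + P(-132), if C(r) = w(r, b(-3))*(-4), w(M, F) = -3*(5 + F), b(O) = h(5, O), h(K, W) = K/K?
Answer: -2077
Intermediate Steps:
h(K, W) = 1
b(O) = 1
w(M, F) = -15 - 3*F
P(A) = -3 (P(A) = -2 - 1 = -3)
C(r) = 72 (C(r) = (-15 - 3*1)*(-4) = (-15 - 3)*(-4) = -18*(-4) = 72)
(37*(-41 - 17) + C(-38)) + P(-132) = (37*(-41 - 17) + 72) - 3 = (37*(-58) + 72) - 3 = (-2146 + 72) - 3 = -2074 - 3 = -2077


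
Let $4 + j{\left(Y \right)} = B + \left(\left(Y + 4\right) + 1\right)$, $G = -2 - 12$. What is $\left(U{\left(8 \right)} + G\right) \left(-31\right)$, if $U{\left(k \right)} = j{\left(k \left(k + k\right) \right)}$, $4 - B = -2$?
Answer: $-3751$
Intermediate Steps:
$G = -14$
$B = 6$ ($B = 4 - -2 = 4 + 2 = 6$)
$j{\left(Y \right)} = 7 + Y$ ($j{\left(Y \right)} = -4 + \left(6 + \left(\left(Y + 4\right) + 1\right)\right) = -4 + \left(6 + \left(\left(4 + Y\right) + 1\right)\right) = -4 + \left(6 + \left(5 + Y\right)\right) = -4 + \left(11 + Y\right) = 7 + Y$)
$U{\left(k \right)} = 7 + 2 k^{2}$ ($U{\left(k \right)} = 7 + k \left(k + k\right) = 7 + k 2 k = 7 + 2 k^{2}$)
$\left(U{\left(8 \right)} + G\right) \left(-31\right) = \left(\left(7 + 2 \cdot 8^{2}\right) - 14\right) \left(-31\right) = \left(\left(7 + 2 \cdot 64\right) - 14\right) \left(-31\right) = \left(\left(7 + 128\right) - 14\right) \left(-31\right) = \left(135 - 14\right) \left(-31\right) = 121 \left(-31\right) = -3751$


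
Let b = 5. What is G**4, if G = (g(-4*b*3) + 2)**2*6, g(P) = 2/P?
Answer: 146830437604321/506250000 ≈ 2.9004e+5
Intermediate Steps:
G = 3481/150 (G = (2/((-4*5*3)) + 2)**2*6 = (2/((-20*3)) + 2)**2*6 = (2/(-60) + 2)**2*6 = (2*(-1/60) + 2)**2*6 = (-1/30 + 2)**2*6 = (59/30)**2*6 = (3481/900)*6 = 3481/150 ≈ 23.207)
G**4 = (3481/150)**4 = 146830437604321/506250000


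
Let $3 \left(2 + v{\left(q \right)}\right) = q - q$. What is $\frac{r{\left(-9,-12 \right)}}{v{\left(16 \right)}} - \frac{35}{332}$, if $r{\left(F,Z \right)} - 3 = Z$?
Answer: $\frac{1459}{332} \approx 4.3946$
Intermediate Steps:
$r{\left(F,Z \right)} = 3 + Z$
$v{\left(q \right)} = -2$ ($v{\left(q \right)} = -2 + \frac{q - q}{3} = -2 + \frac{1}{3} \cdot 0 = -2 + 0 = -2$)
$\frac{r{\left(-9,-12 \right)}}{v{\left(16 \right)}} - \frac{35}{332} = \frac{3 - 12}{-2} - \frac{35}{332} = \left(-9\right) \left(- \frac{1}{2}\right) - \frac{35}{332} = \frac{9}{2} - \frac{35}{332} = \frac{1459}{332}$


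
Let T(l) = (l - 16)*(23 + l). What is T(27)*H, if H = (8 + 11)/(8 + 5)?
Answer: 10450/13 ≈ 803.85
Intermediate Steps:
H = 19/13 ≈ 1.4615
T(l) = (-16 + l)*(23 + l)
T(27)*H = (-368 + 27² + 7*27)*(19/13) = (-368 + 729 + 189)*(19/13) = 550*(19/13) = 10450/13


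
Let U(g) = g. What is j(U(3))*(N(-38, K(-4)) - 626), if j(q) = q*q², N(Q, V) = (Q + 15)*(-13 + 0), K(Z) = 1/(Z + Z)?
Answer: -8829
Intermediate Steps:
K(Z) = 1/(2*Z)
N(Q, V) = -195 - 13*Q (N(Q, V) = (15 + Q)*(-13) = -195 - 13*Q)
j(q) = q³
j(U(3))*(N(-38, K(-4)) - 626) = 3³*((-195 - 13*(-38)) - 626) = 27*((-195 + 494) - 626) = 27*(299 - 626) = 27*(-327) = -8829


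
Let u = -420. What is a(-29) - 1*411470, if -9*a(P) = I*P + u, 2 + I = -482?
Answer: -3716846/9 ≈ -4.1298e+5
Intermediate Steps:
I = -484 (I = -2 - 482 = -484)
a(P) = 140/3 + 484*P/9 (a(P) = -(-484*P - 420)/9 = -(-420 - 484*P)/9 = 140/3 + 484*P/9)
a(-29) - 1*411470 = (140/3 + (484/9)*(-29)) - 1*411470 = (140/3 - 14036/9) - 411470 = -13616/9 - 411470 = -3716846/9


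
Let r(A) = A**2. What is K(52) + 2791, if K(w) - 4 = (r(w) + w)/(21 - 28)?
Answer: 16809/7 ≈ 2401.3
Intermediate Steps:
K(w) = 4 - w/7 - w**2/7 (K(w) = 4 + (w**2 + w)/(21 - 28) = 4 + (w + w**2)/(-7) = 4 + (w + w**2)*(-1/7) = 4 + (-w/7 - w**2/7) = 4 - w/7 - w**2/7)
K(52) + 2791 = (4 - 1/7*52 - 1/7*52**2) + 2791 = (4 - 52/7 - 1/7*2704) + 2791 = (4 - 52/7 - 2704/7) + 2791 = -2728/7 + 2791 = 16809/7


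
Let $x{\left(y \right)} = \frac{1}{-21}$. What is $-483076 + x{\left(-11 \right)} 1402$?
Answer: $- \frac{10145998}{21} \approx -4.8314 \cdot 10^{5}$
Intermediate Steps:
$x{\left(y \right)} = - \frac{1}{21}$
$-483076 + x{\left(-11 \right)} 1402 = -483076 - \frac{1402}{21} = - \frac{10145998}{21}$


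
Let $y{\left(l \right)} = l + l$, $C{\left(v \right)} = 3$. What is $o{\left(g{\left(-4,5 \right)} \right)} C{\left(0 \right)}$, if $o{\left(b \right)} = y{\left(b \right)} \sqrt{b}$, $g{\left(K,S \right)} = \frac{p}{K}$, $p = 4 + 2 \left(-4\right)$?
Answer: $6$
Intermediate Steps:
$p = -4$ ($p = 4 - 8 = -4$)
$y{\left(l \right)} = 2 l$
$g{\left(K,S \right)} = - \frac{4}{K}$
$o{\left(b \right)} = 2 b^{\frac{3}{2}}$ ($o{\left(b \right)} = 2 b \sqrt{b} = 2 b^{\frac{3}{2}}$)
$o{\left(g{\left(-4,5 \right)} \right)} C{\left(0 \right)} = 2 \left(- \frac{4}{-4}\right)^{\frac{3}{2}} \cdot 3 = 2 \left(\left(-4\right) \left(- \frac{1}{4}\right)\right)^{\frac{3}{2}} \cdot 3 = 2 \cdot 1^{\frac{3}{2}} \cdot 3 = 2 \cdot 1 \cdot 3 = 2 \cdot 3 = 6$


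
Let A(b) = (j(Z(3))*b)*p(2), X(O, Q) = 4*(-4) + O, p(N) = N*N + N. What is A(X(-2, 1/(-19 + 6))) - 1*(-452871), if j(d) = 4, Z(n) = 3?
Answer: 452439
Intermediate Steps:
p(N) = N + N**2 (p(N) = N**2 + N = N + N**2)
X(O, Q) = -16 + O
A(b) = 24*b (A(b) = (4*b)*(2*(1 + 2)) = (4*b)*(2*3) = (4*b)*6 = 24*b)
A(X(-2, 1/(-19 + 6))) - 1*(-452871) = 24*(-16 - 2) - 1*(-452871) = 24*(-18) + 452871 = -432 + 452871 = 452439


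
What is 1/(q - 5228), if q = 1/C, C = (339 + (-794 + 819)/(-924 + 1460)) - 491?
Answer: -81447/425805452 ≈ -0.00019128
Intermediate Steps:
C = -81447/536 (C = (339 + 25/536) - 491 = 181729/536 - 491 = -81447/536 ≈ -151.95)
q = -536/81447 (q = 1/(-81447/536) = -536/81447 ≈ -0.0065810)
1/(q - 5228) = 1/(-536/81447 - 5228) = 1/(-425805452/81447) = -81447/425805452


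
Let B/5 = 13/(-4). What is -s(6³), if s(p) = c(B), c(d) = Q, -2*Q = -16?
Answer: -8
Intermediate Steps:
Q = 8 (Q = -½*(-16) = 8)
B = -65/4 (B = 5*(13/(-4)) = 5*(13*(-¼)) = 5*(-13/4) = -65/4 ≈ -16.250)
c(d) = 8
s(p) = 8
-s(6³) = -1*8 = -8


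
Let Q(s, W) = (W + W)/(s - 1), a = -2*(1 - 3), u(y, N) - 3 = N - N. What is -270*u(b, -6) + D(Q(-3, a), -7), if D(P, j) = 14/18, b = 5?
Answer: -7283/9 ≈ -809.22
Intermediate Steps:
u(y, N) = 3 (u(y, N) = 3 + (N - N) = 3 + 0 = 3)
a = 4 (a = -2*(-2) = 4)
Q(s, W) = 2*W/(-1 + s) (Q(s, W) = (2*W)/(-1 + s) = 2*W/(-1 + s))
D(P, j) = 7/9 (D(P, j) = 14*(1/18) = 7/9)
-270*u(b, -6) + D(Q(-3, a), -7) = -270*3 + 7/9 = -810 + 7/9 = -7283/9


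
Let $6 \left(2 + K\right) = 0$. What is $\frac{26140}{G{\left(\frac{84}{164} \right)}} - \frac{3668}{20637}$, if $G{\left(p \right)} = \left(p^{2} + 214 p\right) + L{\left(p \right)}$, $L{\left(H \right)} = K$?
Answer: $\frac{906152304136}{3742169121} \approx 242.15$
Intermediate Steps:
$K = -2$ ($K = -2 + \frac{1}{6} \cdot 0 = -2 + 0 = -2$)
$L{\left(H \right)} = -2$
$G{\left(p \right)} = -2 + p^{2} + 214 p$ ($G{\left(p \right)} = \left(p^{2} + 214 p\right) - 2 = -2 + p^{2} + 214 p$)
$\frac{26140}{G{\left(\frac{84}{164} \right)}} - \frac{3668}{20637} = \frac{26140}{-2 + \left(\frac{84}{164}\right)^{2} + 214 \cdot \frac{84}{164}} - \frac{3668}{20637} = \frac{26140}{-2 + \left(84 \cdot \frac{1}{164}\right)^{2} + 214 \cdot 84 \cdot \frac{1}{164}} - \frac{3668}{20637} = \frac{26140}{-2 + \left(\frac{21}{41}\right)^{2} + 214 \cdot \frac{21}{41}} - \frac{3668}{20637} = \frac{26140}{-2 + \frac{441}{1681} + \frac{4494}{41}} - \frac{3668}{20637} = \frac{26140}{\frac{181333}{1681}} - \frac{3668}{20637} = 26140 \cdot \frac{1681}{181333} - \frac{3668}{20637} = \frac{43941340}{181333} - \frac{3668}{20637} = \frac{906152304136}{3742169121}$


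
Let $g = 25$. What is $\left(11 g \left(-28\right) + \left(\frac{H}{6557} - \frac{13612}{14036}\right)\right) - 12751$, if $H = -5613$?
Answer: $- \frac{470589108851}{23008513} \approx -20453.0$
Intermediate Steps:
$\left(11 g \left(-28\right) + \left(\frac{H}{6557} - \frac{13612}{14036}\right)\right) - 12751 = \left(11 \cdot 25 \left(-28\right) - \left(\frac{3403}{3509} + \frac{5613}{6557}\right)\right) - 12751 = \left(275 \left(-28\right) - \frac{42009488}{23008513}\right) - 12751 = \left(-7700 - \frac{42009488}{23008513}\right) - 12751 = - \frac{177207559588}{23008513} - 12751 = - \frac{470589108851}{23008513}$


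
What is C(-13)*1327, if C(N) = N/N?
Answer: 1327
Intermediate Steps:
C(N) = 1
C(-13)*1327 = 1*1327 = 1327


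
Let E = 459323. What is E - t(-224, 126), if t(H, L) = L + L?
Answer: 459071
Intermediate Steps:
t(H, L) = 2*L
E - t(-224, 126) = 459323 - 2*126 = 459323 - 1*252 = 459323 - 252 = 459071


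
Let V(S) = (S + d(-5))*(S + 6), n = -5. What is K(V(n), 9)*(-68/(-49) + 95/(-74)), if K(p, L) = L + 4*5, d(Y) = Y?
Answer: 10933/3626 ≈ 3.0152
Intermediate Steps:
V(S) = (-5 + S)*(6 + S) (V(S) = (S - 5)*(S + 6) = (-5 + S)*(6 + S))
K(p, L) = 20 + L (K(p, L) = L + 20 = 20 + L)
K(V(n), 9)*(-68/(-49) + 95/(-74)) = (20 + 9)*(-68/(-49) + 95/(-74)) = 29*(-68*(-1/49) + 95*(-1/74)) = 29*(68/49 - 95/74) = 29*(377/3626) = 10933/3626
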